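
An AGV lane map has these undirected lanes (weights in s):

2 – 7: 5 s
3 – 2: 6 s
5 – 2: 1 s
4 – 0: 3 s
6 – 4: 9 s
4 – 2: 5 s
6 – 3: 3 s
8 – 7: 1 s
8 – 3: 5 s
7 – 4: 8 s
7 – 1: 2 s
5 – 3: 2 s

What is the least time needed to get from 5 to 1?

Enumerating some paths:
5 → 3 → 8 → 7 → 1: 2+5+1+2 = 10
5 → 2 → 3 → 8 → 7 → 1: 1+6+5+1+2 = 15
5 → 2 → 7 → 1: 1+5+2 = 8
The minimum is 8 s via 5 → 2 → 7 → 1.

8 s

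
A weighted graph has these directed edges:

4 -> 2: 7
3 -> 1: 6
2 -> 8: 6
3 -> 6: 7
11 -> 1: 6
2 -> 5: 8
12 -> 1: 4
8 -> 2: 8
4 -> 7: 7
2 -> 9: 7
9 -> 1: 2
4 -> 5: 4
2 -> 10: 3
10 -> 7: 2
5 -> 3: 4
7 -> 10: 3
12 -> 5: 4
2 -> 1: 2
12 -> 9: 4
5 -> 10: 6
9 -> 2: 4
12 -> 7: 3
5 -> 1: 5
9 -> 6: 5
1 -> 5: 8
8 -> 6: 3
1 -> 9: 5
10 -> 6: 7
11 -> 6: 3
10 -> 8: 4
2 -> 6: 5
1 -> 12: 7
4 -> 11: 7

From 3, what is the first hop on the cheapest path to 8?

Enumerating some paths:
3 - 1 - 9 - 2 - 10 - 8: 6+5+4+3+4 = 22
3 - 1 - 9 - 2 - 8: 6+5+4+6 = 21
3 - 1 - 12 - 7 - 10 - 8: 6+7+3+3+4 = 23
Cheapest is 3 - 1 - 9 - 2 - 8 at 21.
So from 3 the first move is to 1.

1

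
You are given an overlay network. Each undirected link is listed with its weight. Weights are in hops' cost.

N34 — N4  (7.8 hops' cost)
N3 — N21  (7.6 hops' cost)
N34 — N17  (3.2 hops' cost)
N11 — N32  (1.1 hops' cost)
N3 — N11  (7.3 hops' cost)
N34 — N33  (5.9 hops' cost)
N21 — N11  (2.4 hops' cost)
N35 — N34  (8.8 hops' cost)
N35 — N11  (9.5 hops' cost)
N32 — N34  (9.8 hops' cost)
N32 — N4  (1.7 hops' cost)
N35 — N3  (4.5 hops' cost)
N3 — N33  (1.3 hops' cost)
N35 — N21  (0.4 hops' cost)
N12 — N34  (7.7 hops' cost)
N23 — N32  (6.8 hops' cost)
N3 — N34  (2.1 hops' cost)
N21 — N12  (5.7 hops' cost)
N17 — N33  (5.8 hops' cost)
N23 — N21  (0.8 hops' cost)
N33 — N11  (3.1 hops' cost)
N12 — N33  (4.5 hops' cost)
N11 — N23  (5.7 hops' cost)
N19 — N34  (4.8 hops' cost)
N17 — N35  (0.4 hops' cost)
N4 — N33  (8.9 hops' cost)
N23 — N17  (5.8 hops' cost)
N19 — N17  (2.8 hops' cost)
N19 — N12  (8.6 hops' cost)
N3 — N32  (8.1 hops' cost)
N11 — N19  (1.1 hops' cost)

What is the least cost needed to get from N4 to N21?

Enumerating some paths:
N4 → N32 → N11 → N19 → N17 → N35 → N21: 1.7+1.1+1.1+2.8+0.4+0.4 = 7.5
N4 → N32 → N11 → N21: 1.7+1.1+2.4 = 5.2
Cheapest is N4 → N32 → N11 → N21 at 5.2 hops' cost.

5.2 hops' cost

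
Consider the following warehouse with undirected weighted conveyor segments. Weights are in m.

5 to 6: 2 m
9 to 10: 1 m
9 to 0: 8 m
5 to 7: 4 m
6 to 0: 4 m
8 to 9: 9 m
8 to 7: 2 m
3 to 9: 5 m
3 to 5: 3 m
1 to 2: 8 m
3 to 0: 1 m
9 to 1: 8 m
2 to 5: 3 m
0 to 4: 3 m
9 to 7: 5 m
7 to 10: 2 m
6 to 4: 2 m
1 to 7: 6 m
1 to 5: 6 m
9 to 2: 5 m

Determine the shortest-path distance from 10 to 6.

8 m

Candidate routes:
10 - 9 - 3 - 5 - 6: 1+5+3+2 = 11
10 - 9 - 2 - 5 - 6: 1+5+3+2 = 11
10 - 7 - 5 - 6: 2+4+2 = 8
The minimum is 8 m via 10 - 7 - 5 - 6.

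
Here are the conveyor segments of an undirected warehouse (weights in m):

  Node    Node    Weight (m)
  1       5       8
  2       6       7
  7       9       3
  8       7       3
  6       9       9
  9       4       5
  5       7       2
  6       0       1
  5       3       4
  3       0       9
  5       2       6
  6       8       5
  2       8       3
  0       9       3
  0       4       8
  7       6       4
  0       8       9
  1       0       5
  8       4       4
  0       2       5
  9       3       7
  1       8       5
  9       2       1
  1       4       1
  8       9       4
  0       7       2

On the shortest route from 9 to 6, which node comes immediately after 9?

0

Candidate routes:
9–0–6: 3+1 = 4
9–7–0–6: 3+2+1 = 6
9–2–0–6: 1+5+1 = 7
The minimum is 4 m via 9–0–6.
So from 9 the first move is to 0.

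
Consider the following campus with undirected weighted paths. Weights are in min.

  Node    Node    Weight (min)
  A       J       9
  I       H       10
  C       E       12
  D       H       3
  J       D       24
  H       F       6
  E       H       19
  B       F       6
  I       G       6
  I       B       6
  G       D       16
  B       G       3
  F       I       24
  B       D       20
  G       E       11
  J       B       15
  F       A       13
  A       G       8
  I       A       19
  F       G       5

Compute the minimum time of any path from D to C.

34 min

Shortest distances from D:
D: 0
H: 3  (via D)
F: 9  (via H)
I: 13  (via H)
G: 14  (via F)
B: 15  (via F)
A: 22  (via F)
E: 22  (via H)
J: 24  (via D)
C: 34  (via E)
Shortest route: D → H → E → C = 34 min.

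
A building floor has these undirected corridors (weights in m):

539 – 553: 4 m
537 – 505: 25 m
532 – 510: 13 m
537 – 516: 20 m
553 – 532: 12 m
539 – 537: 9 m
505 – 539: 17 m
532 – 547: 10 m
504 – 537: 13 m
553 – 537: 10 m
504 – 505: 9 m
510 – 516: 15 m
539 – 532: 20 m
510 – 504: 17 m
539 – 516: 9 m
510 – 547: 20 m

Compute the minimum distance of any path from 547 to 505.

Enumerating some paths:
547–510–504–505: 20+17+9 = 46
547–532–553–539–505: 10+12+4+17 = 43
Cheapest is 547–532–553–539–505 at 43 m.

43 m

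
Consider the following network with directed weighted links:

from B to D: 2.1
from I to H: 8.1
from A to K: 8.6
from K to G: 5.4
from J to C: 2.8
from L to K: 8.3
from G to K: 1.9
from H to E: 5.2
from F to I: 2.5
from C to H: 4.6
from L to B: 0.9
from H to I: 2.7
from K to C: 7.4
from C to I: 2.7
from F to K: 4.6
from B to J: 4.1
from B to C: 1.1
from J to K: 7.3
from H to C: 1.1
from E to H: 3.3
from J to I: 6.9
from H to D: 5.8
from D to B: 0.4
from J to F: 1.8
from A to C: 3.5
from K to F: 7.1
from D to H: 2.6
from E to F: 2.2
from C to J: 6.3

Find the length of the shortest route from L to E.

10.8

Enumerating some paths:
L–B–D–H–E: 0.9+2.1+2.6+5.2 = 10.8
L–B–J–C–H–E: 0.9+4.1+2.8+4.6+5.2 = 17.6
L–B–C–H–E: 0.9+1.1+4.6+5.2 = 11.8
The minimum is 10.8 via L–B–D–H–E.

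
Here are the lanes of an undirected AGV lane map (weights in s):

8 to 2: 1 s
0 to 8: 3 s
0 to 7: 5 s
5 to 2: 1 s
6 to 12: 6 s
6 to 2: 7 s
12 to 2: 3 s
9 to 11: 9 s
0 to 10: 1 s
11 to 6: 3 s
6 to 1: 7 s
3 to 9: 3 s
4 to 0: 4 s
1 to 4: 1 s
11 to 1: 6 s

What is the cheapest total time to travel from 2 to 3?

Settle nodes by increasing distance from 2:
2: 0
5: 1  (via 2)
8: 1  (via 2)
12: 3  (via 2)
0: 4  (via 8)
10: 5  (via 0)
6: 7  (via 2)
4: 8  (via 0)
1: 9  (via 4)
7: 9  (via 0)
11: 10  (via 6)
9: 19  (via 11)
3: 22  (via 9)
Shortest route: 2–6–11–9–3 = 22 s.

22 s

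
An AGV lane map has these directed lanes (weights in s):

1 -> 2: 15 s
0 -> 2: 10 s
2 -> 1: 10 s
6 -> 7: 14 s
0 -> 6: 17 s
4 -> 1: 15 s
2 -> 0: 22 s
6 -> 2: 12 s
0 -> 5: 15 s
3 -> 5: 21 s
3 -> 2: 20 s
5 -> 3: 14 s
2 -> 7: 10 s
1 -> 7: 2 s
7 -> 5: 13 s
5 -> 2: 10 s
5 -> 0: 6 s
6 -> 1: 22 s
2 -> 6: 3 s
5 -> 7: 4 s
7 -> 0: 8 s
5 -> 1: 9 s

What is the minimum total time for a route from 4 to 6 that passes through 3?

67 s

Shortest 4→3: 4–1–7–5–3 = 44
Best 3 to 6: 3–2–6 costing 23
Total via 3: 44 + 23 = 67 s.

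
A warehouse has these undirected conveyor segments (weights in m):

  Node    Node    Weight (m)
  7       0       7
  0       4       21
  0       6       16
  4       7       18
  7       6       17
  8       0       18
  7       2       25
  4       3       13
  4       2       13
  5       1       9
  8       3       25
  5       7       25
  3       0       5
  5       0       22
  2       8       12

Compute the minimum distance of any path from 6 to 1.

Settle nodes by increasing distance from 6:
6: 0
0: 16  (via 6)
7: 17  (via 6)
3: 21  (via 0)
4: 34  (via 3)
8: 34  (via 0)
5: 38  (via 0)
2: 42  (via 7)
1: 47  (via 5)
Shortest route: 6–0–5–1 = 47 m.

47 m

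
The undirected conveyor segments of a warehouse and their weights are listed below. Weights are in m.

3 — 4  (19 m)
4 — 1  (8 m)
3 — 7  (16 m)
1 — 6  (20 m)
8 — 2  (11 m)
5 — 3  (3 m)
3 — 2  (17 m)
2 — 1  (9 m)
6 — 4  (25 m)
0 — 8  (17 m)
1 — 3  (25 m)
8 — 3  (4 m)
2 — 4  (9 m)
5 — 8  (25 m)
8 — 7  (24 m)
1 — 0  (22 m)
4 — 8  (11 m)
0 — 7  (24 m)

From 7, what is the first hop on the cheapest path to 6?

3

Candidate routes:
7–3–4–6: 16+19+25 = 60
7–3–8–4–6: 16+4+11+25 = 56
7–3–8–4–1–6: 16+4+11+8+20 = 59
7–3–8–2–1–6: 16+4+11+9+20 = 60
Cheapest is 7–3–8–4–6 at 56 m.
So from 7 the first move is to 3.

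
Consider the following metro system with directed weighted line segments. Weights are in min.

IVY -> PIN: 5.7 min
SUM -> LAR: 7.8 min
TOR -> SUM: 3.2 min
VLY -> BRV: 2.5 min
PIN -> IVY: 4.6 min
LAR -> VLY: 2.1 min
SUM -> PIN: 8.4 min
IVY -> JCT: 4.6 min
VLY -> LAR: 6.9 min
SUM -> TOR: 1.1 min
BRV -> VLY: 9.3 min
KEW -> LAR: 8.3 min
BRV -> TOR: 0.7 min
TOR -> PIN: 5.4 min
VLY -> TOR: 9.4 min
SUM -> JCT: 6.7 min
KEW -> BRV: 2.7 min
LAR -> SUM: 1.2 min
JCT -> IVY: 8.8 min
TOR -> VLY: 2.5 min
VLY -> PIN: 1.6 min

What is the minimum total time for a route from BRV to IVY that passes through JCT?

19.4 min

Best BRV to JCT: BRV–TOR–SUM–JCT costing 10.6
Best JCT to IVY: JCT–IVY costing 8.8
Total via JCT: 10.6 + 8.8 = 19.4 min.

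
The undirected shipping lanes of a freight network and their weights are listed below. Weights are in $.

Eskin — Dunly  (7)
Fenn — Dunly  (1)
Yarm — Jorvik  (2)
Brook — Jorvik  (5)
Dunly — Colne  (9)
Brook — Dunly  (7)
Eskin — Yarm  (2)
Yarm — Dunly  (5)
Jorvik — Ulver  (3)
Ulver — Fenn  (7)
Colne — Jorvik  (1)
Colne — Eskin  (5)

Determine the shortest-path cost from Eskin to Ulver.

Shortest distances from Eskin:
Eskin: 0
Yarm: 2  (via Eskin)
Jorvik: 4  (via Yarm)
Colne: 5  (via Eskin)
Ulver: 7  (via Jorvik)
Shortest route: Eskin → Yarm → Jorvik → Ulver = $7.

$7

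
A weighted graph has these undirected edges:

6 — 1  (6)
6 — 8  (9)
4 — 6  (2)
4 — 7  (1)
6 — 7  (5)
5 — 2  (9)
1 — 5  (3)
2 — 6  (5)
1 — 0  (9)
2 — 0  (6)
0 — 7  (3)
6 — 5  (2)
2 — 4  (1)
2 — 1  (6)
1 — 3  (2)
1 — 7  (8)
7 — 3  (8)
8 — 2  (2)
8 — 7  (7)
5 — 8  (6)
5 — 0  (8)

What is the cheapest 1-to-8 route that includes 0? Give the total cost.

16

Shortest 1→0: 1 → 0 = 9
Best 0 to 8: 0 → 7 → 4 → 2 → 8 costing 7
Total via 0: 9 + 7 = 16.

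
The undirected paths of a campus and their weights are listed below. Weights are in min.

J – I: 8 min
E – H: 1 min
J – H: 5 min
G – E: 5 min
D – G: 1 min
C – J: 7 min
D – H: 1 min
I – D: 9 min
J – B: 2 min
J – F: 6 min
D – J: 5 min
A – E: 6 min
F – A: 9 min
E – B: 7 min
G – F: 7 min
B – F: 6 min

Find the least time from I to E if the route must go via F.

Best I to F: I → J → F costing 14
Shortest F→E: F → G → D → H → E = 10
Total via F: 14 + 10 = 24 min.

24 min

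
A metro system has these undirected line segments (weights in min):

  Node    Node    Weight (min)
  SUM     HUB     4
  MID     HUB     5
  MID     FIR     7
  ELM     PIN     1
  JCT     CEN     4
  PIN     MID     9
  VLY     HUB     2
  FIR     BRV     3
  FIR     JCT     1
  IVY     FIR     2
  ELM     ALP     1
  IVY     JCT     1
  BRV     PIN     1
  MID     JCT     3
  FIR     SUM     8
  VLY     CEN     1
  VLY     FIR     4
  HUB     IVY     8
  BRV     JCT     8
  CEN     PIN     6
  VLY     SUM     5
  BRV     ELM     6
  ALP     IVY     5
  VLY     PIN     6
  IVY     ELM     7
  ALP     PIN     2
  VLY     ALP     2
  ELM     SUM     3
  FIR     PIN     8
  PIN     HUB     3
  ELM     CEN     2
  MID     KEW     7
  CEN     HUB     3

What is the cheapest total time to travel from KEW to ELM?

Settle nodes by increasing distance from KEW:
KEW: 0
MID: 7  (via KEW)
JCT: 10  (via MID)
IVY: 11  (via JCT)
FIR: 11  (via JCT)
HUB: 12  (via MID)
VLY: 14  (via HUB)
BRV: 14  (via FIR)
CEN: 14  (via JCT)
PIN: 15  (via HUB)
SUM: 16  (via HUB)
ALP: 16  (via IVY)
ELM: 16  (via CEN)
Shortest route: KEW → MID → JCT → CEN → ELM = 16 min.

16 min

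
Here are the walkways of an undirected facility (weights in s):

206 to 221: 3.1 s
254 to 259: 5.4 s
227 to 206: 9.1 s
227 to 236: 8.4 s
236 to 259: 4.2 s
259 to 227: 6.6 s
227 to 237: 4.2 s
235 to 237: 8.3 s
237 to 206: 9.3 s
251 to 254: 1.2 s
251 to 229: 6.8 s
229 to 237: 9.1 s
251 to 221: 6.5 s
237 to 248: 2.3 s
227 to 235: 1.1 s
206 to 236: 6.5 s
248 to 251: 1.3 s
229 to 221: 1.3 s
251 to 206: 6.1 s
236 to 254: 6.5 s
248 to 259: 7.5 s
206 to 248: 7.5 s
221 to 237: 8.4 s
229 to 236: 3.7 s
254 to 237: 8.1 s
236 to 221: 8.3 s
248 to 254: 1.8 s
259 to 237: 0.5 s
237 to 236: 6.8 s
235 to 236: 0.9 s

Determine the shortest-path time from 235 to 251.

8.6 s

Enumerating some paths:
235–227–237–248–251: 1.1+4.2+2.3+1.3 = 8.9
235–236–254–251: 0.9+6.5+1.2 = 8.6
The minimum is 8.6 s via 235–236–254–251.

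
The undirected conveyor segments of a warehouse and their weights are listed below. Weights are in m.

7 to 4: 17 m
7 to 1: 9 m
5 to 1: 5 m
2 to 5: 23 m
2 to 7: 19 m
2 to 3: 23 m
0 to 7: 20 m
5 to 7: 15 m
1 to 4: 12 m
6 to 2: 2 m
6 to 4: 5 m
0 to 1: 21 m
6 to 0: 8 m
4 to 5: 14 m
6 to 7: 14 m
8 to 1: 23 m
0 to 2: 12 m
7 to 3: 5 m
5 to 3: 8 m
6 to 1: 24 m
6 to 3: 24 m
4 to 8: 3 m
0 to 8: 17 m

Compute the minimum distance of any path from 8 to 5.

Running Dijkstra from 8:
8: 0
4: 3  (via 8)
6: 8  (via 4)
2: 10  (via 6)
1: 15  (via 4)
0: 16  (via 6)
5: 17  (via 4)
Shortest route: 8 → 4 → 5 = 17 m.

17 m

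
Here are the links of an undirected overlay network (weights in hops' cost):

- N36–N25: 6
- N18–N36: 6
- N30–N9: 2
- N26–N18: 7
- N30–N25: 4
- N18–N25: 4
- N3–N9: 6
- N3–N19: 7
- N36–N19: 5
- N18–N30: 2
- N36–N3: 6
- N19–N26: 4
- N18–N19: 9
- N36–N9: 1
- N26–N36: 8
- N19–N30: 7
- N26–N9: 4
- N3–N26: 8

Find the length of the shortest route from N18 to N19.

Enumerating some paths:
N18 → N36 → N19: 6+5 = 11
N18 → N30 → N9 → N36 → N19: 2+2+1+5 = 10
N18 → N19: 9 = 9
The minimum is 9 hops' cost via N18 → N19.

9 hops' cost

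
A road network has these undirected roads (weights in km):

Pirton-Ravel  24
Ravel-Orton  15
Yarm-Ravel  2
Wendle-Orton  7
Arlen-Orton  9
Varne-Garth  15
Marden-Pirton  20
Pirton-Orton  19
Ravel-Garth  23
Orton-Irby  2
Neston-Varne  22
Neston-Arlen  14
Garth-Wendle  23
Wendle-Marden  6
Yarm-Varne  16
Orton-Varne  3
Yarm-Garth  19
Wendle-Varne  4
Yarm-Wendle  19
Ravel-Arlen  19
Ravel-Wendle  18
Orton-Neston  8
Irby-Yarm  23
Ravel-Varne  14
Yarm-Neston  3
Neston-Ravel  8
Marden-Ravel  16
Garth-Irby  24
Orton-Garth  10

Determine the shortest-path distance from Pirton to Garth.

29 km

Running Dijkstra from Pirton:
Pirton: 0
Orton: 19  (via Pirton)
Marden: 20  (via Pirton)
Irby: 21  (via Orton)
Varne: 22  (via Orton)
Ravel: 24  (via Pirton)
Yarm: 26  (via Ravel)
Wendle: 26  (via Orton)
Neston: 27  (via Orton)
Arlen: 28  (via Orton)
Garth: 29  (via Orton)
Shortest route: Pirton–Orton–Garth = 29 km.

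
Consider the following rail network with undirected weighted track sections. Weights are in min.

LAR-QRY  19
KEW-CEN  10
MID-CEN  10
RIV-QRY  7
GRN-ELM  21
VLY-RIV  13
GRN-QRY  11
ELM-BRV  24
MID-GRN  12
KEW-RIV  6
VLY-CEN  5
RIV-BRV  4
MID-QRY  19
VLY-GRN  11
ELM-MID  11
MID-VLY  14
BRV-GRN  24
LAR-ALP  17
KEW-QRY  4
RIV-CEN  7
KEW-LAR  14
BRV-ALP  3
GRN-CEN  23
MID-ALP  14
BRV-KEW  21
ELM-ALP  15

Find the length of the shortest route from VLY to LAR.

29 min

Running Dijkstra from VLY:
VLY: 0
CEN: 5  (via VLY)
GRN: 11  (via VLY)
RIV: 12  (via CEN)
MID: 14  (via VLY)
KEW: 15  (via CEN)
BRV: 16  (via RIV)
ALP: 19  (via BRV)
QRY: 19  (via RIV)
ELM: 25  (via MID)
LAR: 29  (via KEW)
Shortest route: VLY → CEN → KEW → LAR = 29 min.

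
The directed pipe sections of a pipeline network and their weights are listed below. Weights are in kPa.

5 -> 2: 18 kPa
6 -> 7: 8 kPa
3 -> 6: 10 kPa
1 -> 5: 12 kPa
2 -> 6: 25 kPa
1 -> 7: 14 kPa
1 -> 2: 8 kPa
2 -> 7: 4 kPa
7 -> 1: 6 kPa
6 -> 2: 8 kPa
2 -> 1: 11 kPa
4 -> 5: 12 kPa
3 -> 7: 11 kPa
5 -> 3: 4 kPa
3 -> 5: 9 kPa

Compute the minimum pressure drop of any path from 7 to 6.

Candidate routes:
7 - 1 - 5 - 3 - 6: 6+12+4+10 = 32
7 - 1 - 5 - 2 - 6: 6+12+18+25 = 61
7 - 1 - 2 - 6: 6+8+25 = 39
Cheapest is 7 - 1 - 5 - 3 - 6 at 32 kPa.

32 kPa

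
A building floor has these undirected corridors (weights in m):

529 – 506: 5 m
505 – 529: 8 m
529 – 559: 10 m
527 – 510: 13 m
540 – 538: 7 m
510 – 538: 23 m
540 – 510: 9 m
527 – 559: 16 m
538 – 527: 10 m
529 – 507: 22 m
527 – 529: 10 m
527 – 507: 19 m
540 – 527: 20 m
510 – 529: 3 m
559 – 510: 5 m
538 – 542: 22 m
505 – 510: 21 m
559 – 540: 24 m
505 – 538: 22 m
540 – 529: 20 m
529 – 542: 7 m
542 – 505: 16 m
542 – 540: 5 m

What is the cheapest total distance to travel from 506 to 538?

24 m

Settle nodes by increasing distance from 506:
506: 0
529: 5  (via 506)
510: 8  (via 529)
542: 12  (via 529)
559: 13  (via 510)
505: 13  (via 529)
527: 15  (via 529)
540: 17  (via 510)
538: 24  (via 540)
Shortest route: 506–529–510–540–538 = 24 m.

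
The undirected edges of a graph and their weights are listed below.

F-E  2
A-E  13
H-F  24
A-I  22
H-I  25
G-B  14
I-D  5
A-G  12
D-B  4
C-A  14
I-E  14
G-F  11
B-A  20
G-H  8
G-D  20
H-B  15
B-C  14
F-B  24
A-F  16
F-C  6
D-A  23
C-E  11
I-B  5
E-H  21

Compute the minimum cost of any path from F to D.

Settle nodes by increasing distance from F:
F: 0
E: 2  (via F)
C: 6  (via F)
G: 11  (via F)
A: 15  (via E)
I: 16  (via E)
H: 19  (via G)
B: 20  (via C)
D: 21  (via I)
Shortest route: F–E–I–D = 21.

21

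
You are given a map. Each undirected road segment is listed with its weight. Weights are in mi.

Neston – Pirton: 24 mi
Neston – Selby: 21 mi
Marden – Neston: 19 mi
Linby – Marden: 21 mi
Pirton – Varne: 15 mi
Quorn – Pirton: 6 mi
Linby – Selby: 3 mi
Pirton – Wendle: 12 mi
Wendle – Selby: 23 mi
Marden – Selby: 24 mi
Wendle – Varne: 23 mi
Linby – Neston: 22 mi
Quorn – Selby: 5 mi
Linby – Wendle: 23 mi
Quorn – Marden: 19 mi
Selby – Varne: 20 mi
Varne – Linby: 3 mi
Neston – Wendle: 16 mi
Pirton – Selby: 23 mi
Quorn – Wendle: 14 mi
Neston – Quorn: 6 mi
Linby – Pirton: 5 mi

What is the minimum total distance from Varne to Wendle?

Compare a few routes:
Varne - Linby - Pirton - Wendle: 3+5+12 = 20
Varne - Wendle: 23 = 23
Cheapest is Varne - Linby - Pirton - Wendle at 20 mi.

20 mi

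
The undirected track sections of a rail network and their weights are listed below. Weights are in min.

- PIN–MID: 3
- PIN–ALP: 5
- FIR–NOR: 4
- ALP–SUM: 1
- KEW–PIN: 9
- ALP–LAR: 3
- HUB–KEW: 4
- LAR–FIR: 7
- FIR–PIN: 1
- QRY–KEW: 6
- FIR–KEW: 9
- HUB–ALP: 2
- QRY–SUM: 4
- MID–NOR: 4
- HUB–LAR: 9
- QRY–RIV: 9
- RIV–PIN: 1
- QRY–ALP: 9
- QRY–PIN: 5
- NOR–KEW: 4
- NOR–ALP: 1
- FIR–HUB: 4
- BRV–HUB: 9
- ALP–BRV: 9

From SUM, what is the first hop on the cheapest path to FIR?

Enumerating some paths:
SUM → ALP → HUB → FIR: 1+2+4 = 7
SUM → ALP → NOR → FIR: 1+1+4 = 6
Cheapest is SUM → ALP → NOR → FIR at 6 min.
So from SUM the first move is to ALP.

ALP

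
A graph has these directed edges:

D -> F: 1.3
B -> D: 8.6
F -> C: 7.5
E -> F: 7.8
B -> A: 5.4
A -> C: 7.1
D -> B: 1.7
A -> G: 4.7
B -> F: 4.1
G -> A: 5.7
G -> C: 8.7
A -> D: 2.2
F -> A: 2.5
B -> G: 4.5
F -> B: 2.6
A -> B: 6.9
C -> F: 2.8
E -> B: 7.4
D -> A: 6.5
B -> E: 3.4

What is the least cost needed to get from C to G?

9.9

Settle nodes by increasing distance from C:
C: 0
F: 2.8  (via C)
A: 5.3  (via F)
B: 5.4  (via F)
D: 7.5  (via A)
E: 8.8  (via B)
G: 9.9  (via B)
Shortest route: C → F → B → G = 9.9.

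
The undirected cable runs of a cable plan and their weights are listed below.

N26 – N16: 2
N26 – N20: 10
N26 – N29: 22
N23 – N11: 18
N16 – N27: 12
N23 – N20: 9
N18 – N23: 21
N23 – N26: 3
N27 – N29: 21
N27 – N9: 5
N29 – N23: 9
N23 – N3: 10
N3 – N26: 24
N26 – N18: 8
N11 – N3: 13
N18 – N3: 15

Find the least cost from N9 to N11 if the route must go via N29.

Shortest N9→N29: N9 → N27 → N29 = 26
Shortest N29→N11: N29 → N23 → N11 = 27
Total via N29: 26 + 27 = 53.

53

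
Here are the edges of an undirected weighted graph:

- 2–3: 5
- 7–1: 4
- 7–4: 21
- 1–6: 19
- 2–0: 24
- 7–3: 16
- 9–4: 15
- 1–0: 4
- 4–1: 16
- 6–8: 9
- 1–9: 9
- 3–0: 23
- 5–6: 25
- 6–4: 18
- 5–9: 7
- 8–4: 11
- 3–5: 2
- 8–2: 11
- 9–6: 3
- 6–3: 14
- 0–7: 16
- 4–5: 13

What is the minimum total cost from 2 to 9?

Shortest distances from 2:
2: 0
3: 5  (via 2)
5: 7  (via 3)
8: 11  (via 2)
9: 14  (via 5)
Shortest route: 2–3–5–9 = 14.

14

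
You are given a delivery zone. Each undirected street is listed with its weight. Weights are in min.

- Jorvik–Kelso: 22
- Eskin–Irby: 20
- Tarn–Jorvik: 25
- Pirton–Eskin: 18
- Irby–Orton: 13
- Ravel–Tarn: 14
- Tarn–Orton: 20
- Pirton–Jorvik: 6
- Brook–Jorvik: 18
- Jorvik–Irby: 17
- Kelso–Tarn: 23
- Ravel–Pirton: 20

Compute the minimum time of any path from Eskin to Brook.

Settle nodes by increasing distance from Eskin:
Eskin: 0
Pirton: 18  (via Eskin)
Irby: 20  (via Eskin)
Jorvik: 24  (via Pirton)
Orton: 33  (via Irby)
Ravel: 38  (via Pirton)
Brook: 42  (via Jorvik)
Shortest route: Eskin → Pirton → Jorvik → Brook = 42 min.

42 min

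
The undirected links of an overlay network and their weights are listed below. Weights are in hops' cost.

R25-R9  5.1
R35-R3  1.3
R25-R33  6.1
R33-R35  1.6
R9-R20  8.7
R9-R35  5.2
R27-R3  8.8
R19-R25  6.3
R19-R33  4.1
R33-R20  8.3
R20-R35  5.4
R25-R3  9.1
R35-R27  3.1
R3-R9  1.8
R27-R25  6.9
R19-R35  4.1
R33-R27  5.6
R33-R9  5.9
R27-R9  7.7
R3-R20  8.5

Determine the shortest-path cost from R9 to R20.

Settle nodes by increasing distance from R9:
R9: 0
R3: 1.8  (via R9)
R35: 3.1  (via R3)
R33: 4.7  (via R35)
R25: 5.1  (via R9)
R27: 6.2  (via R35)
R19: 7.2  (via R35)
R20: 8.5  (via R35)
Shortest route: R9–R3–R35–R20 = 8.5 hops' cost.

8.5 hops' cost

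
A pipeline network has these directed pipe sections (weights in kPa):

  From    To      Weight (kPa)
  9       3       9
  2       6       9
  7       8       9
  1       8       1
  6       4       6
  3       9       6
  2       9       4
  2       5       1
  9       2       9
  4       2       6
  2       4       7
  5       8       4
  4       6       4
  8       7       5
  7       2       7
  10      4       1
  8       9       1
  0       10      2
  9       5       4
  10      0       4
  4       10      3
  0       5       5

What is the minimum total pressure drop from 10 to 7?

17 kPa

Enumerating some paths:
10–4–2–9–5–8–7: 1+6+4+4+4+5 = 24
10–4–2–5–8–7: 1+6+1+4+5 = 17
10–0–5–8–7: 4+5+4+5 = 18
Cheapest is 10–4–2–5–8–7 at 17 kPa.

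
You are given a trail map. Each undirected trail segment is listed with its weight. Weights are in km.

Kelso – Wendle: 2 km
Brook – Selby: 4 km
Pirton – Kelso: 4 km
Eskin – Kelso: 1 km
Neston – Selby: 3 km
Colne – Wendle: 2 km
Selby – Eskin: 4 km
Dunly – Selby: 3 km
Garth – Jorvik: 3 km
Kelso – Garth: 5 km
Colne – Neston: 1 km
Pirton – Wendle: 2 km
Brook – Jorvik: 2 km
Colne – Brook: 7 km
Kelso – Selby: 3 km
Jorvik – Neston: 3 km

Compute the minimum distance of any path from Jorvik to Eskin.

9 km

Shortest distances from Jorvik:
Jorvik: 0
Brook: 2  (via Jorvik)
Neston: 3  (via Jorvik)
Garth: 3  (via Jorvik)
Colne: 4  (via Neston)
Selby: 6  (via Brook)
Wendle: 6  (via Colne)
Pirton: 8  (via Wendle)
Kelso: 8  (via Garth)
Dunly: 9  (via Selby)
Eskin: 9  (via Kelso)
Shortest route: Jorvik–Garth–Kelso–Eskin = 9 km.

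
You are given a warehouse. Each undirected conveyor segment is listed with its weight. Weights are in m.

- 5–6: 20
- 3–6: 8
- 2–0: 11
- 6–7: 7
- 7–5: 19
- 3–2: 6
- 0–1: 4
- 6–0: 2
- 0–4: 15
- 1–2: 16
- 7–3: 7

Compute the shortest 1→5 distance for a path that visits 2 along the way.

Shortest 1→2: 1 → 0 → 2 = 15
Shortest 2→5: 2 → 3 → 7 → 5 = 32
Total via 2: 15 + 32 = 47 m.

47 m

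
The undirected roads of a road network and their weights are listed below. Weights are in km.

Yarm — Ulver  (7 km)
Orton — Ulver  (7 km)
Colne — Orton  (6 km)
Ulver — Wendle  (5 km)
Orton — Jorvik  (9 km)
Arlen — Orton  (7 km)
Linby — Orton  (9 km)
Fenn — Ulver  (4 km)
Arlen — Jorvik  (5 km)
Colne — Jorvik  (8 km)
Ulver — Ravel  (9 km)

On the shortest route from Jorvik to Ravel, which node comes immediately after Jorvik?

Orton

Compare a few routes:
Jorvik → Arlen → Orton → Ulver → Ravel: 5+7+7+9 = 28
Jorvik → Orton → Ulver → Ravel: 9+7+9 = 25
Cheapest is Jorvik → Orton → Ulver → Ravel at 25 km.
So from Jorvik the first move is to Orton.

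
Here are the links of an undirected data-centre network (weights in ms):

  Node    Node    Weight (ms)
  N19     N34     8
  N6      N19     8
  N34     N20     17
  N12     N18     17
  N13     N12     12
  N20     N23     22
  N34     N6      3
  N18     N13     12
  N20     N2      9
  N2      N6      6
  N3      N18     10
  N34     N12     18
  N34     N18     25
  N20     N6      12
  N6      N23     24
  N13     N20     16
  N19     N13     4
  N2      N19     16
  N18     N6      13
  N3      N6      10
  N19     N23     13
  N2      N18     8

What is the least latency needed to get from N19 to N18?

Enumerating some paths:
N19 - N6 - N2 - N18: 8+6+8 = 22
N19 - N6 - N18: 8+13 = 21
N19 - N13 - N18: 4+12 = 16
N19 - N34 - N6 - N18: 8+3+13 = 24
Cheapest is N19 - N13 - N18 at 16 ms.

16 ms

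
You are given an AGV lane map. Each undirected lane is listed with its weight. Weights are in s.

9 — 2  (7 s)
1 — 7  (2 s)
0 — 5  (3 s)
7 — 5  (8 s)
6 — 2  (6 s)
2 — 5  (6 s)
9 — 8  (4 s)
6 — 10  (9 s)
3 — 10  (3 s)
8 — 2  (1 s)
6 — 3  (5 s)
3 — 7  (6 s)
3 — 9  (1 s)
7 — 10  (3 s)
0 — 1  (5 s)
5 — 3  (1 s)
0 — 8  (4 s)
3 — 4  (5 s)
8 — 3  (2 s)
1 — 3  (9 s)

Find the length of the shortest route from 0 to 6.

Running Dijkstra from 0:
0: 0
5: 3  (via 0)
3: 4  (via 5)
8: 4  (via 0)
1: 5  (via 0)
2: 5  (via 8)
9: 5  (via 3)
7: 7  (via 1)
10: 7  (via 3)
4: 9  (via 3)
6: 9  (via 3)
Shortest route: 0–5–3–6 = 9 s.

9 s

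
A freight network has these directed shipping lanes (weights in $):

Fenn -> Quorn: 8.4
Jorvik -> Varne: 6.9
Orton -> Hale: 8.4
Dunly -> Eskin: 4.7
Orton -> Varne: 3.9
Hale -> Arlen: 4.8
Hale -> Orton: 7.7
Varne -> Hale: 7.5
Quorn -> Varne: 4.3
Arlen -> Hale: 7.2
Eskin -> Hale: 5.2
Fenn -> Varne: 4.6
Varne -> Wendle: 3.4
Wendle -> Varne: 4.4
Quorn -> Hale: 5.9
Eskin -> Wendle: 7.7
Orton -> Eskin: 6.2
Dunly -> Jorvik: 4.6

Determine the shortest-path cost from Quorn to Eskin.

Compare a few routes:
Quorn–Varne–Hale–Orton–Eskin: 4.3+7.5+7.7+6.2 = 25.7
Quorn–Hale–Orton–Eskin: 5.9+7.7+6.2 = 19.8
The minimum is $19.8 via Quorn–Hale–Orton–Eskin.

$19.8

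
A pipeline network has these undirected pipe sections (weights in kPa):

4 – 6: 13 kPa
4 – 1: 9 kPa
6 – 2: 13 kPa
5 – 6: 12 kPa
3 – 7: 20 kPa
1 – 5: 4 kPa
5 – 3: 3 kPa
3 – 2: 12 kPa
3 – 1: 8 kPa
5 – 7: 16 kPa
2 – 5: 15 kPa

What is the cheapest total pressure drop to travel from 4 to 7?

Enumerating some paths:
4 - 1 - 3 - 5 - 7: 9+8+3+16 = 36
4 - 1 - 5 - 7: 9+4+16 = 29
4 - 1 - 5 - 3 - 7: 9+4+3+20 = 36
Cheapest is 4 - 1 - 5 - 7 at 29 kPa.

29 kPa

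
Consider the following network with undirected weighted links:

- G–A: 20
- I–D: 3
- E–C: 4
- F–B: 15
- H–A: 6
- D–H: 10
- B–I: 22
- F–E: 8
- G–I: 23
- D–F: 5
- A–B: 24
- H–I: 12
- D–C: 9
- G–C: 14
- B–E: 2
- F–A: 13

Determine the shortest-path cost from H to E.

23

Settle nodes by increasing distance from H:
H: 0
A: 6  (via H)
D: 10  (via H)
I: 12  (via H)
F: 15  (via D)
C: 19  (via D)
E: 23  (via F)
Shortest route: H–D–F–E = 23.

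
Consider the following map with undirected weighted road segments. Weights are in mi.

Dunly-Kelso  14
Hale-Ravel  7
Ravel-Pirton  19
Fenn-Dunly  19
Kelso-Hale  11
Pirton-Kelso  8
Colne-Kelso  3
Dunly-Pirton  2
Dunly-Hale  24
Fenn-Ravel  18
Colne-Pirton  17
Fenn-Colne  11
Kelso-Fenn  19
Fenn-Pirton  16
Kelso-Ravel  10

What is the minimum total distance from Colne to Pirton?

11 mi

Compare a few routes:
Colne–Pirton: 17 = 17
Colne–Kelso–Dunly–Pirton: 3+14+2 = 19
Colne–Kelso–Pirton: 3+8 = 11
Cheapest is Colne–Kelso–Pirton at 11 mi.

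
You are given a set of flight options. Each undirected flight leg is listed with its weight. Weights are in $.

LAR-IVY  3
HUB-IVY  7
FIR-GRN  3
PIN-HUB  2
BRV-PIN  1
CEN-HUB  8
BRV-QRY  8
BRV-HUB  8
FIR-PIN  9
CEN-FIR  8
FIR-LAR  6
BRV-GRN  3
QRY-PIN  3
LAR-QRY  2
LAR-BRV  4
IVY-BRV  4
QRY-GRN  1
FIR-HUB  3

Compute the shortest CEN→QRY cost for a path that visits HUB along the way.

$13

Shortest CEN→HUB: CEN–HUB = 8
Shortest HUB→QRY: HUB–PIN–QRY = 5
Total via HUB: 8 + 5 = $13.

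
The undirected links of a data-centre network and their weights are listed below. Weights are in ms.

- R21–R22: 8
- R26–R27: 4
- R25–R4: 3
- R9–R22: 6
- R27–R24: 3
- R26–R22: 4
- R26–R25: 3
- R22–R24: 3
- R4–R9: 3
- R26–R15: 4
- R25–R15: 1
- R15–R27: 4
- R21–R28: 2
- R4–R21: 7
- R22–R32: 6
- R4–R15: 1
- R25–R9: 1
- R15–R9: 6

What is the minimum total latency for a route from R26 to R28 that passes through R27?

Shortest R26→R27: R26 → R27 = 4
Best R27 to R28: R27 → R15 → R4 → R21 → R28 costing 14
Total via R27: 4 + 14 = 18 ms.

18 ms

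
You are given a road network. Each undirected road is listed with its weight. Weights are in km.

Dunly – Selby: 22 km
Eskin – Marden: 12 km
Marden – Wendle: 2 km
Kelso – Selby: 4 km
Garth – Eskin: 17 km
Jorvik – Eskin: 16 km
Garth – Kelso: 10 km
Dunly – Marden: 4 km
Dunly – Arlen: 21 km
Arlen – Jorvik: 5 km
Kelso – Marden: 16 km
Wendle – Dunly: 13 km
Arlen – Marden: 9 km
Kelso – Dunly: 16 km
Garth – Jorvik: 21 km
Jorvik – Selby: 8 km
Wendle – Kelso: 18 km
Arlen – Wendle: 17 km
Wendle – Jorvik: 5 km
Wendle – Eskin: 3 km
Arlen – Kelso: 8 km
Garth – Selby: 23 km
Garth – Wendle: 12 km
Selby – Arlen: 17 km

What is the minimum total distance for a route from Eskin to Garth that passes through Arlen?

Shortest Eskin→Arlen: Eskin → Wendle → Jorvik → Arlen = 13
Best Arlen to Garth: Arlen → Kelso → Garth costing 18
Total via Arlen: 13 + 18 = 31 km.

31 km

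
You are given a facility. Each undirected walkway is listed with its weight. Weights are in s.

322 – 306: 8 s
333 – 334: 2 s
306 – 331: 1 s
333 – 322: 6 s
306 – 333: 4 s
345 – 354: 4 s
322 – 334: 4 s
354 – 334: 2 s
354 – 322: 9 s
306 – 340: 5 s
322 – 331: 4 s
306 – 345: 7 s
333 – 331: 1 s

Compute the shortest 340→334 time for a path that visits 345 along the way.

18 s

Shortest 340→345: 340 → 306 → 345 = 12
Best 345 to 334: 345 → 354 → 334 costing 6
Total via 345: 12 + 6 = 18 s.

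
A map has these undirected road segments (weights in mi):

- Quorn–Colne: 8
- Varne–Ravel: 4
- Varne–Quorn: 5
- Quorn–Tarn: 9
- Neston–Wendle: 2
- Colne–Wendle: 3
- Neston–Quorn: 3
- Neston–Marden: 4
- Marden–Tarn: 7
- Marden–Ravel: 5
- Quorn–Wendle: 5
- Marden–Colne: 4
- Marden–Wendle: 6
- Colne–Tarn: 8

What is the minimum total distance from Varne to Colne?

Compare a few routes:
Varne - Quorn - Colne: 5+8 = 13
Varne - Quorn - Neston - Marden - Colne: 5+3+4+4 = 16
Varne - Ravel - Marden - Wendle - Colne: 4+5+6+3 = 18
The minimum is 13 mi via Varne - Quorn - Colne.

13 mi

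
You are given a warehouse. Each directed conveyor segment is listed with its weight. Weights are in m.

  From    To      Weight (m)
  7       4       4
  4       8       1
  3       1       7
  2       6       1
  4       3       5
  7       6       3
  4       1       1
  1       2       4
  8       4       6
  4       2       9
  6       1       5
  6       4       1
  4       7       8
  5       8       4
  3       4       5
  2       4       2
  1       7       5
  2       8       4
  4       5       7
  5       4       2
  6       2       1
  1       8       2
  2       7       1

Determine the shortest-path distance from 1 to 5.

13 m

Compare a few routes:
1 - 8 - 4 - 5: 2+6+7 = 15
1 - 2 - 7 - 6 - 4 - 5: 4+1+3+1+7 = 16
1 - 2 - 4 - 5: 4+2+7 = 13
1 - 2 - 7 - 4 - 5: 4+1+4+7 = 16
The minimum is 13 m via 1 - 2 - 4 - 5.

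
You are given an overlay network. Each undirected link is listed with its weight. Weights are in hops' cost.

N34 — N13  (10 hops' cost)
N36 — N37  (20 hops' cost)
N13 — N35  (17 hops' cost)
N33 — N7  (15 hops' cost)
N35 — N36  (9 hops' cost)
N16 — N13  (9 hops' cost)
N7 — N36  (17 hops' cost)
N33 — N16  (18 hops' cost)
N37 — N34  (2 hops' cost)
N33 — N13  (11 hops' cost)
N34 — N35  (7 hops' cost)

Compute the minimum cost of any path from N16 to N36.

35 hops' cost

Settle nodes by increasing distance from N16:
N16: 0
N13: 9  (via N16)
N33: 18  (via N16)
N34: 19  (via N13)
N37: 21  (via N34)
N35: 26  (via N13)
N7: 33  (via N33)
N36: 35  (via N35)
Shortest route: N16 → N13 → N35 → N36 = 35 hops' cost.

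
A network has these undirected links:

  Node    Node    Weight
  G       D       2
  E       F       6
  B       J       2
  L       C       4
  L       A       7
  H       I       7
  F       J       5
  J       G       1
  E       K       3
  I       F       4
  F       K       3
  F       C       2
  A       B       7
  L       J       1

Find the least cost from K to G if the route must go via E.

Best K to E: K–E costing 3
Best E to G: E–F–J–G costing 12
Total via E: 3 + 12 = 15.

15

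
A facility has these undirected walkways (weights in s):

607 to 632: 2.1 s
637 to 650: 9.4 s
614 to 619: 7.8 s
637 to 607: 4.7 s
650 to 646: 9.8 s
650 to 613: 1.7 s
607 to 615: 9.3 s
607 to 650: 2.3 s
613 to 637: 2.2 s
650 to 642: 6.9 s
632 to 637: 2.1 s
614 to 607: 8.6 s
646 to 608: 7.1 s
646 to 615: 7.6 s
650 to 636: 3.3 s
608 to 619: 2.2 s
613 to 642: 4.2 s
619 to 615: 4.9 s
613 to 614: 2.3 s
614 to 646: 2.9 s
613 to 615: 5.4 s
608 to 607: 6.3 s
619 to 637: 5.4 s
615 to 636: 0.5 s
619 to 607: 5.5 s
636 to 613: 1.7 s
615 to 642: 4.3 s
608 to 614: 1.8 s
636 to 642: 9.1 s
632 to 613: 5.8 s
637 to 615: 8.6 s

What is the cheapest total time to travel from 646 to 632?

9.5 s

Running Dijkstra from 646:
646: 0
614: 2.9  (via 646)
608: 4.7  (via 614)
613: 5.2  (via 614)
650: 6.9  (via 613)
636: 6.9  (via 613)
619: 6.9  (via 608)
615: 7.4  (via 636)
637: 7.4  (via 613)
607: 9.2  (via 650)
642: 9.4  (via 613)
632: 9.5  (via 637)
Shortest route: 646 → 614 → 613 → 637 → 632 = 9.5 s.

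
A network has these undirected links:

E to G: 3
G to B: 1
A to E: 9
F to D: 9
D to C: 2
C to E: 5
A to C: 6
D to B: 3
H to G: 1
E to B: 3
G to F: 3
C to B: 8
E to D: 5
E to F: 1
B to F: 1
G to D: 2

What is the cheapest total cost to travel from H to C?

Shortest distances from H:
H: 0
G: 1  (via H)
B: 2  (via G)
D: 3  (via G)
F: 3  (via B)
E: 4  (via G)
C: 5  (via D)
Shortest route: H–G–D–C = 5.

5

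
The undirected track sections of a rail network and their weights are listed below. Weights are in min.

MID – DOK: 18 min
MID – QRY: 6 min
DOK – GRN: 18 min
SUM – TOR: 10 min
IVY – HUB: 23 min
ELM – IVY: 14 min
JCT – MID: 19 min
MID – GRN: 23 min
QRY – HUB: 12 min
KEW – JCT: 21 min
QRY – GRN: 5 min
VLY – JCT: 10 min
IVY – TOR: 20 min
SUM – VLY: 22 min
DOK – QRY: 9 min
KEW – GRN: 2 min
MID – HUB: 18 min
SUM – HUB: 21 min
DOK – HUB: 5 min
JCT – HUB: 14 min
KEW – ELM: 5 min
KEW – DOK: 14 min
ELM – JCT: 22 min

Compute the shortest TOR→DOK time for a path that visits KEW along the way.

53 min

Shortest TOR→KEW: TOR–IVY–ELM–KEW = 39
Shortest KEW→DOK: KEW–DOK = 14
Total via KEW: 39 + 14 = 53 min.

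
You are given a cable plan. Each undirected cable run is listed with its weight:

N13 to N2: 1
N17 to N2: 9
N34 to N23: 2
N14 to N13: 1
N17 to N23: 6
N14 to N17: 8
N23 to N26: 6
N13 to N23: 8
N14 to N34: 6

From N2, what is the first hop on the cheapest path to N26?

N13

Compare a few routes:
N2 → N13 → N23 → N26: 1+8+6 = 15
N2 → N13 → N14 → N17 → N23 → N26: 1+1+8+6+6 = 22
N2 → N13 → N14 → N34 → N23 → N26: 1+1+6+2+6 = 16
N2 → N17 → N23 → N26: 9+6+6 = 21
Cheapest is N2 → N13 → N23 → N26 at 15.
So from N2 the first move is to N13.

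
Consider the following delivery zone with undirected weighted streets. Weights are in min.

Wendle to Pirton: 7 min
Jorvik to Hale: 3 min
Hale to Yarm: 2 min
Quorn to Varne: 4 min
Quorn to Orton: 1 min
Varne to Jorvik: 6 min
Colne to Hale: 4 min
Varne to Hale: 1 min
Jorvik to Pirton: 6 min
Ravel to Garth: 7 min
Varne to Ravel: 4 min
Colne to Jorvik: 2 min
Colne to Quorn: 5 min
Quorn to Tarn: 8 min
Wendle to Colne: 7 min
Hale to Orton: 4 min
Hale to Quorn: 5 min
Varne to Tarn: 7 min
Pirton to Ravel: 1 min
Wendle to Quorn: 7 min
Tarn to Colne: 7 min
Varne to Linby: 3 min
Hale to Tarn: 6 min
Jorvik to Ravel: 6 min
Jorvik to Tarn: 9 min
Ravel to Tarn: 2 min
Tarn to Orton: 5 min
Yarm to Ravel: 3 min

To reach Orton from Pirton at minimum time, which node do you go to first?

Enumerating some paths:
Pirton–Ravel–Tarn–Orton: 1+2+5 = 8
Pirton–Ravel–Varne–Hale–Orton: 1+4+1+4 = 10
Cheapest is Pirton–Ravel–Tarn–Orton at 8 min.
So from Pirton the first move is to Ravel.

Ravel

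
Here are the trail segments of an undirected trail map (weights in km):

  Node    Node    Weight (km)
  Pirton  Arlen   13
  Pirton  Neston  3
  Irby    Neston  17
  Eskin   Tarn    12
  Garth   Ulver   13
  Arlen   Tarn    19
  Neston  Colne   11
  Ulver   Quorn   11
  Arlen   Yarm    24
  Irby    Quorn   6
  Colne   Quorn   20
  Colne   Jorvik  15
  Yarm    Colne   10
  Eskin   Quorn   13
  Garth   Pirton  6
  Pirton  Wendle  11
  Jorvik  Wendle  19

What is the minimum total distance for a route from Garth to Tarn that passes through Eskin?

49 km

Best Garth to Eskin: Garth–Ulver–Quorn–Eskin costing 37
Shortest Eskin→Tarn: Eskin–Tarn = 12
Total via Eskin: 37 + 12 = 49 km.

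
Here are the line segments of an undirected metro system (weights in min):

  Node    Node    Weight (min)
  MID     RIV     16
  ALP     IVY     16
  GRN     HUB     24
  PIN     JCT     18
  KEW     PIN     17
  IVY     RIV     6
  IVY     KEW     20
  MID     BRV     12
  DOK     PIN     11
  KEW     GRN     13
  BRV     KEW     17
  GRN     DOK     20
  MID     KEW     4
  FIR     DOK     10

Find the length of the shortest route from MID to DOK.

Candidate routes:
MID–KEW–PIN–DOK: 4+17+11 = 32
MID–KEW–GRN–DOK: 4+13+20 = 37
Cheapest is MID–KEW–PIN–DOK at 32 min.

32 min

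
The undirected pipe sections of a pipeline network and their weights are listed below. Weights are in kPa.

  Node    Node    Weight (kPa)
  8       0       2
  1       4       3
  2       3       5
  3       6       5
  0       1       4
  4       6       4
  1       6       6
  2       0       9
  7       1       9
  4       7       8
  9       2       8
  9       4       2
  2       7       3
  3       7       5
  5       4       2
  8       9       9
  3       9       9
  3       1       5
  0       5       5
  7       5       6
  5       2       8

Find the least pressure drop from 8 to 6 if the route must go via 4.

13 kPa

Shortest 8→4: 8 → 0 → 1 → 4 = 9
Best 4 to 6: 4 → 6 costing 4
Total via 4: 9 + 4 = 13 kPa.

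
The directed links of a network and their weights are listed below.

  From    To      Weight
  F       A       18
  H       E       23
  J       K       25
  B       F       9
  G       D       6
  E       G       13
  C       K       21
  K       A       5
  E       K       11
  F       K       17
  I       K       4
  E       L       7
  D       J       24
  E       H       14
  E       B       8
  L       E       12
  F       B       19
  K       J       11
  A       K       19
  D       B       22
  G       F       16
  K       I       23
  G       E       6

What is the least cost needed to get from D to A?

49

Candidate routes:
D - B - F - A: 22+9+18 = 49
D - J - K - A: 24+25+5 = 54
D - B - F - K - A: 22+9+17+5 = 53
The minimum is 49 via D - B - F - A.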